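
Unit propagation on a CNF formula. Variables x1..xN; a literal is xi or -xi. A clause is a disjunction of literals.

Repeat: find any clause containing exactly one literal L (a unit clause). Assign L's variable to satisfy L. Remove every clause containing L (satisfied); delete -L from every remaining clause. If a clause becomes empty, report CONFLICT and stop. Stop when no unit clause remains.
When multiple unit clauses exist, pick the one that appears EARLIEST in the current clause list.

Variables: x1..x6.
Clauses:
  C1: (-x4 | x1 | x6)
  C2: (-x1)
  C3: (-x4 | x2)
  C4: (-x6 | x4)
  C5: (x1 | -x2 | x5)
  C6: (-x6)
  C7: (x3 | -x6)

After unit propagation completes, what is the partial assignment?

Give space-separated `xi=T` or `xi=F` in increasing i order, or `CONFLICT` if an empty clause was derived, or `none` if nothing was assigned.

Answer: x1=F x4=F x6=F

Derivation:
unit clause [-1] forces x1=F; simplify:
  drop 1 from [-4, 1, 6] -> [-4, 6]
  drop 1 from [1, -2, 5] -> [-2, 5]
  satisfied 1 clause(s); 6 remain; assigned so far: [1]
unit clause [-6] forces x6=F; simplify:
  drop 6 from [-4, 6] -> [-4]
  satisfied 3 clause(s); 3 remain; assigned so far: [1, 6]
unit clause [-4] forces x4=F; simplify:
  satisfied 2 clause(s); 1 remain; assigned so far: [1, 4, 6]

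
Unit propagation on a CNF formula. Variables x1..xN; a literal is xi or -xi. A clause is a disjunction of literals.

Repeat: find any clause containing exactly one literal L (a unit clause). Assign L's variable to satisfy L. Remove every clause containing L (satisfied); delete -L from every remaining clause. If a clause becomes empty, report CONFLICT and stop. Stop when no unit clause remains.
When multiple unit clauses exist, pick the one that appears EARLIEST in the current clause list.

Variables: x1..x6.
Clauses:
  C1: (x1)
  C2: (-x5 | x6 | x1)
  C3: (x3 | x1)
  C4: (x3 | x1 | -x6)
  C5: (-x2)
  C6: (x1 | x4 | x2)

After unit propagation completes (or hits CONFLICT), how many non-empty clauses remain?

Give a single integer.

Answer: 0

Derivation:
unit clause [1] forces x1=T; simplify:
  satisfied 5 clause(s); 1 remain; assigned so far: [1]
unit clause [-2] forces x2=F; simplify:
  satisfied 1 clause(s); 0 remain; assigned so far: [1, 2]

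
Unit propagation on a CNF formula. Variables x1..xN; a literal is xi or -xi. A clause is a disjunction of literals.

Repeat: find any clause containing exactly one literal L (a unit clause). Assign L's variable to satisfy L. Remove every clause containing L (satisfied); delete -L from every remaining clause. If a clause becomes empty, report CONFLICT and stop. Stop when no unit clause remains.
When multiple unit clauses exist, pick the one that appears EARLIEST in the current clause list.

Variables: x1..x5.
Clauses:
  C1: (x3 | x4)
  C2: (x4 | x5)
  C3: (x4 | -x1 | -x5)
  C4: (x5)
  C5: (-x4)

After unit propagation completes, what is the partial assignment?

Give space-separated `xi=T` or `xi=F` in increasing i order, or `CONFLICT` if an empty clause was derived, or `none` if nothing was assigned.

unit clause [5] forces x5=T; simplify:
  drop -5 from [4, -1, -5] -> [4, -1]
  satisfied 2 clause(s); 3 remain; assigned so far: [5]
unit clause [-4] forces x4=F; simplify:
  drop 4 from [3, 4] -> [3]
  drop 4 from [4, -1] -> [-1]
  satisfied 1 clause(s); 2 remain; assigned so far: [4, 5]
unit clause [3] forces x3=T; simplify:
  satisfied 1 clause(s); 1 remain; assigned so far: [3, 4, 5]
unit clause [-1] forces x1=F; simplify:
  satisfied 1 clause(s); 0 remain; assigned so far: [1, 3, 4, 5]

Answer: x1=F x3=T x4=F x5=T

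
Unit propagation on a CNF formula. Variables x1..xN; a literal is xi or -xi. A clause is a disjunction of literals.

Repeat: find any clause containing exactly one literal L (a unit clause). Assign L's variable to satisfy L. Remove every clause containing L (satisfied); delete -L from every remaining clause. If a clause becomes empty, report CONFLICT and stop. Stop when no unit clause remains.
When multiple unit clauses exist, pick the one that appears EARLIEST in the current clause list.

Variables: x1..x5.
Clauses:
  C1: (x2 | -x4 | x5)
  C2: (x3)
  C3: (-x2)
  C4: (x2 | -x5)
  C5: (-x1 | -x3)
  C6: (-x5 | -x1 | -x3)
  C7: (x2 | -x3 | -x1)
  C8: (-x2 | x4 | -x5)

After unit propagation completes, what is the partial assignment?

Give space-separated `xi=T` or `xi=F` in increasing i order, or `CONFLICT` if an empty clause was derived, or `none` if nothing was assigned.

Answer: x1=F x2=F x3=T x4=F x5=F

Derivation:
unit clause [3] forces x3=T; simplify:
  drop -3 from [-1, -3] -> [-1]
  drop -3 from [-5, -1, -3] -> [-5, -1]
  drop -3 from [2, -3, -1] -> [2, -1]
  satisfied 1 clause(s); 7 remain; assigned so far: [3]
unit clause [-2] forces x2=F; simplify:
  drop 2 from [2, -4, 5] -> [-4, 5]
  drop 2 from [2, -5] -> [-5]
  drop 2 from [2, -1] -> [-1]
  satisfied 2 clause(s); 5 remain; assigned so far: [2, 3]
unit clause [-5] forces x5=F; simplify:
  drop 5 from [-4, 5] -> [-4]
  satisfied 2 clause(s); 3 remain; assigned so far: [2, 3, 5]
unit clause [-4] forces x4=F; simplify:
  satisfied 1 clause(s); 2 remain; assigned so far: [2, 3, 4, 5]
unit clause [-1] forces x1=F; simplify:
  satisfied 2 clause(s); 0 remain; assigned so far: [1, 2, 3, 4, 5]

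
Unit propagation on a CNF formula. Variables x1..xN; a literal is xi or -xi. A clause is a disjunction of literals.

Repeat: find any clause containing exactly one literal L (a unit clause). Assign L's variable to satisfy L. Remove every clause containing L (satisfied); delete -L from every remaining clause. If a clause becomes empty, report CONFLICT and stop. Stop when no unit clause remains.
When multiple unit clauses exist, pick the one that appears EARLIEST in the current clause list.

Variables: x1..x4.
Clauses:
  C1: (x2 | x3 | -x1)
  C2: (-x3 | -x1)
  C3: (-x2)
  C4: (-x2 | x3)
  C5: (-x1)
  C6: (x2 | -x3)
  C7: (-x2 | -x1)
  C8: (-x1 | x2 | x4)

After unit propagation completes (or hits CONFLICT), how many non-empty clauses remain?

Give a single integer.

unit clause [-2] forces x2=F; simplify:
  drop 2 from [2, 3, -1] -> [3, -1]
  drop 2 from [2, -3] -> [-3]
  drop 2 from [-1, 2, 4] -> [-1, 4]
  satisfied 3 clause(s); 5 remain; assigned so far: [2]
unit clause [-1] forces x1=F; simplify:
  satisfied 4 clause(s); 1 remain; assigned so far: [1, 2]
unit clause [-3] forces x3=F; simplify:
  satisfied 1 clause(s); 0 remain; assigned so far: [1, 2, 3]

Answer: 0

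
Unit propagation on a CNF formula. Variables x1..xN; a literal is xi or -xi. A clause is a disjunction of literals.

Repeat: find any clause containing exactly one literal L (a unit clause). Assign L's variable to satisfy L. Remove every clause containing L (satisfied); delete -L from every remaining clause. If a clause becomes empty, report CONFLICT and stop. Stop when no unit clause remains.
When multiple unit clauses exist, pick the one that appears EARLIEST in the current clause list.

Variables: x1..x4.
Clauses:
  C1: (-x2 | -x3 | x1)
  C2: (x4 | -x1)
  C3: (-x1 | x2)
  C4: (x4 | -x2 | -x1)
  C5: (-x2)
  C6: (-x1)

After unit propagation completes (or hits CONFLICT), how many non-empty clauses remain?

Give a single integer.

Answer: 0

Derivation:
unit clause [-2] forces x2=F; simplify:
  drop 2 from [-1, 2] -> [-1]
  satisfied 3 clause(s); 3 remain; assigned so far: [2]
unit clause [-1] forces x1=F; simplify:
  satisfied 3 clause(s); 0 remain; assigned so far: [1, 2]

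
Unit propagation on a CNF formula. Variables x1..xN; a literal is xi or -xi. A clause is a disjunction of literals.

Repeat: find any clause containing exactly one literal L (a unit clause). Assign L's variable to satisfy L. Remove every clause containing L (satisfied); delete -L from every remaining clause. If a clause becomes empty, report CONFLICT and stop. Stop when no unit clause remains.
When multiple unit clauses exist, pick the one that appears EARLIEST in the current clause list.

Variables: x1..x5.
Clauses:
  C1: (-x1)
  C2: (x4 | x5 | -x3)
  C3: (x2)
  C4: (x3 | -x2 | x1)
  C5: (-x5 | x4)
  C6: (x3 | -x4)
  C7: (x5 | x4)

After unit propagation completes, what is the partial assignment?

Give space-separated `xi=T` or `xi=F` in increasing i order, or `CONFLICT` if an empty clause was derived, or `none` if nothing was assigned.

unit clause [-1] forces x1=F; simplify:
  drop 1 from [3, -2, 1] -> [3, -2]
  satisfied 1 clause(s); 6 remain; assigned so far: [1]
unit clause [2] forces x2=T; simplify:
  drop -2 from [3, -2] -> [3]
  satisfied 1 clause(s); 5 remain; assigned so far: [1, 2]
unit clause [3] forces x3=T; simplify:
  drop -3 from [4, 5, -3] -> [4, 5]
  satisfied 2 clause(s); 3 remain; assigned so far: [1, 2, 3]

Answer: x1=F x2=T x3=T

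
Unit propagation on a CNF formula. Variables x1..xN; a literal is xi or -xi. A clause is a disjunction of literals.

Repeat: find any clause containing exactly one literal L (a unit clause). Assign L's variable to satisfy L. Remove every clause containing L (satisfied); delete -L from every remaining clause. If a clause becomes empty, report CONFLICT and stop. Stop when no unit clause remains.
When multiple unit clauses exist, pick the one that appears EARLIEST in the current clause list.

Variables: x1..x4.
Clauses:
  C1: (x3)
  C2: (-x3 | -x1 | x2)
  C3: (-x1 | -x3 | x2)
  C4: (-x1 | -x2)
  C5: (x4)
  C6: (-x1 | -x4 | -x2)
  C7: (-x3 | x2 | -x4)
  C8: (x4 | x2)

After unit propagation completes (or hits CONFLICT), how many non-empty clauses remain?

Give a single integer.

unit clause [3] forces x3=T; simplify:
  drop -3 from [-3, -1, 2] -> [-1, 2]
  drop -3 from [-1, -3, 2] -> [-1, 2]
  drop -3 from [-3, 2, -4] -> [2, -4]
  satisfied 1 clause(s); 7 remain; assigned so far: [3]
unit clause [4] forces x4=T; simplify:
  drop -4 from [-1, -4, -2] -> [-1, -2]
  drop -4 from [2, -4] -> [2]
  satisfied 2 clause(s); 5 remain; assigned so far: [3, 4]
unit clause [2] forces x2=T; simplify:
  drop -2 from [-1, -2] -> [-1]
  drop -2 from [-1, -2] -> [-1]
  satisfied 3 clause(s); 2 remain; assigned so far: [2, 3, 4]
unit clause [-1] forces x1=F; simplify:
  satisfied 2 clause(s); 0 remain; assigned so far: [1, 2, 3, 4]

Answer: 0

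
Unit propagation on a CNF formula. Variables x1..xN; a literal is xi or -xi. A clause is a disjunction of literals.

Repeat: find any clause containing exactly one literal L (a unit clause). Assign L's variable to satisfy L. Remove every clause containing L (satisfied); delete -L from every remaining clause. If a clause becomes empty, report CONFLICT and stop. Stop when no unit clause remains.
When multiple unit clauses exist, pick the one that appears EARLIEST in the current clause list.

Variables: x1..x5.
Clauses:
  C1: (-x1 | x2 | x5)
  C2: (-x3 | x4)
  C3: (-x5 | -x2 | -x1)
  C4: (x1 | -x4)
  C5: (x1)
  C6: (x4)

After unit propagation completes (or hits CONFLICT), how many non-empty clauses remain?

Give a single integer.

unit clause [1] forces x1=T; simplify:
  drop -1 from [-1, 2, 5] -> [2, 5]
  drop -1 from [-5, -2, -1] -> [-5, -2]
  satisfied 2 clause(s); 4 remain; assigned so far: [1]
unit clause [4] forces x4=T; simplify:
  satisfied 2 clause(s); 2 remain; assigned so far: [1, 4]

Answer: 2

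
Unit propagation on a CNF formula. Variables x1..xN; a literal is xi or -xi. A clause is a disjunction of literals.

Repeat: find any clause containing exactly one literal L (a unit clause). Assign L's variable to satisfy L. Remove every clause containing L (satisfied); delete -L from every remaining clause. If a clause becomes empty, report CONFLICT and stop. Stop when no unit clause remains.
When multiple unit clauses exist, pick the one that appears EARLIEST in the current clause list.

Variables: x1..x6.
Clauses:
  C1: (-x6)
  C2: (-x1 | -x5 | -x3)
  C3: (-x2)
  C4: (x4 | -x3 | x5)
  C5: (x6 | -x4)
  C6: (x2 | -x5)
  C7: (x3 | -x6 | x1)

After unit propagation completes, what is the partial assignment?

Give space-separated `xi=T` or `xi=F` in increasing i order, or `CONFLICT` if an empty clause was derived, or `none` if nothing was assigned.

Answer: x2=F x3=F x4=F x5=F x6=F

Derivation:
unit clause [-6] forces x6=F; simplify:
  drop 6 from [6, -4] -> [-4]
  satisfied 2 clause(s); 5 remain; assigned so far: [6]
unit clause [-2] forces x2=F; simplify:
  drop 2 from [2, -5] -> [-5]
  satisfied 1 clause(s); 4 remain; assigned so far: [2, 6]
unit clause [-4] forces x4=F; simplify:
  drop 4 from [4, -3, 5] -> [-3, 5]
  satisfied 1 clause(s); 3 remain; assigned so far: [2, 4, 6]
unit clause [-5] forces x5=F; simplify:
  drop 5 from [-3, 5] -> [-3]
  satisfied 2 clause(s); 1 remain; assigned so far: [2, 4, 5, 6]
unit clause [-3] forces x3=F; simplify:
  satisfied 1 clause(s); 0 remain; assigned so far: [2, 3, 4, 5, 6]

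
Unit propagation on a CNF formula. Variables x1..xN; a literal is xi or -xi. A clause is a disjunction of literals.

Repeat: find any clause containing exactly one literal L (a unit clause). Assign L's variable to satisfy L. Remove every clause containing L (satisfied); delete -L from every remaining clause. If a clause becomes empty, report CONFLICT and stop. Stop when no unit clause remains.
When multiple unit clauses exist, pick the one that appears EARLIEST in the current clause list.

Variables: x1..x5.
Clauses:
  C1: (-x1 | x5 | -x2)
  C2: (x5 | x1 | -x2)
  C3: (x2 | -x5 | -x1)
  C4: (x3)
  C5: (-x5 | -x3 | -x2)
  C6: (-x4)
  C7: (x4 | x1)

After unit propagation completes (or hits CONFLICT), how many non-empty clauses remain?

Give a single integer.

Answer: 3

Derivation:
unit clause [3] forces x3=T; simplify:
  drop -3 from [-5, -3, -2] -> [-5, -2]
  satisfied 1 clause(s); 6 remain; assigned so far: [3]
unit clause [-4] forces x4=F; simplify:
  drop 4 from [4, 1] -> [1]
  satisfied 1 clause(s); 5 remain; assigned so far: [3, 4]
unit clause [1] forces x1=T; simplify:
  drop -1 from [-1, 5, -2] -> [5, -2]
  drop -1 from [2, -5, -1] -> [2, -5]
  satisfied 2 clause(s); 3 remain; assigned so far: [1, 3, 4]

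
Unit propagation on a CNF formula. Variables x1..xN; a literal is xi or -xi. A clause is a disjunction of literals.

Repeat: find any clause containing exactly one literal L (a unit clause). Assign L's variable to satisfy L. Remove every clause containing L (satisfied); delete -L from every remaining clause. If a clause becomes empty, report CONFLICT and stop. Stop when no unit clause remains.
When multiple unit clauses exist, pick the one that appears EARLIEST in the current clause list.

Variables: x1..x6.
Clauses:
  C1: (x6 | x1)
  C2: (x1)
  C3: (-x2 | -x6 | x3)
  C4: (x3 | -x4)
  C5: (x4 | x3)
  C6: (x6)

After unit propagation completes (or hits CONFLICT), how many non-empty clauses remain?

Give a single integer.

Answer: 3

Derivation:
unit clause [1] forces x1=T; simplify:
  satisfied 2 clause(s); 4 remain; assigned so far: [1]
unit clause [6] forces x6=T; simplify:
  drop -6 from [-2, -6, 3] -> [-2, 3]
  satisfied 1 clause(s); 3 remain; assigned so far: [1, 6]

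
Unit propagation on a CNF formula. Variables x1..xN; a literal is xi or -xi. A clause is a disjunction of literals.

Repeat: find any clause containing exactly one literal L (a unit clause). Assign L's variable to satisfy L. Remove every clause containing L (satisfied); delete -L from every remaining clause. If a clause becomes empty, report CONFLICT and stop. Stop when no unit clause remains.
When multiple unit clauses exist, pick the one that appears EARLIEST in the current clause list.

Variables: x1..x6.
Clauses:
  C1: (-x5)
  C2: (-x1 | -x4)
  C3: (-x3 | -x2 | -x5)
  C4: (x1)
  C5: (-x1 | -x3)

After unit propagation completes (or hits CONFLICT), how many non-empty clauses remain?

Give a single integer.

unit clause [-5] forces x5=F; simplify:
  satisfied 2 clause(s); 3 remain; assigned so far: [5]
unit clause [1] forces x1=T; simplify:
  drop -1 from [-1, -4] -> [-4]
  drop -1 from [-1, -3] -> [-3]
  satisfied 1 clause(s); 2 remain; assigned so far: [1, 5]
unit clause [-4] forces x4=F; simplify:
  satisfied 1 clause(s); 1 remain; assigned so far: [1, 4, 5]
unit clause [-3] forces x3=F; simplify:
  satisfied 1 clause(s); 0 remain; assigned so far: [1, 3, 4, 5]

Answer: 0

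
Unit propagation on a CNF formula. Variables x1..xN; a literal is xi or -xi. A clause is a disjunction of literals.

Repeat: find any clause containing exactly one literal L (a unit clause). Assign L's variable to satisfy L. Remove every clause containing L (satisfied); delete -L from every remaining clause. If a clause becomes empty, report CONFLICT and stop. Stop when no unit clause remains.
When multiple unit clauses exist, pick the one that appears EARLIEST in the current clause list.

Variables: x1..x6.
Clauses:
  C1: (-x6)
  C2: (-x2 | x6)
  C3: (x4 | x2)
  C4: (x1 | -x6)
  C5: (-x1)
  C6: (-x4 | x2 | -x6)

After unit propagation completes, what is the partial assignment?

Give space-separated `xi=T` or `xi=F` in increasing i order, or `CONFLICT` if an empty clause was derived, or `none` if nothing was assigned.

Answer: x1=F x2=F x4=T x6=F

Derivation:
unit clause [-6] forces x6=F; simplify:
  drop 6 from [-2, 6] -> [-2]
  satisfied 3 clause(s); 3 remain; assigned so far: [6]
unit clause [-2] forces x2=F; simplify:
  drop 2 from [4, 2] -> [4]
  satisfied 1 clause(s); 2 remain; assigned so far: [2, 6]
unit clause [4] forces x4=T; simplify:
  satisfied 1 clause(s); 1 remain; assigned so far: [2, 4, 6]
unit clause [-1] forces x1=F; simplify:
  satisfied 1 clause(s); 0 remain; assigned so far: [1, 2, 4, 6]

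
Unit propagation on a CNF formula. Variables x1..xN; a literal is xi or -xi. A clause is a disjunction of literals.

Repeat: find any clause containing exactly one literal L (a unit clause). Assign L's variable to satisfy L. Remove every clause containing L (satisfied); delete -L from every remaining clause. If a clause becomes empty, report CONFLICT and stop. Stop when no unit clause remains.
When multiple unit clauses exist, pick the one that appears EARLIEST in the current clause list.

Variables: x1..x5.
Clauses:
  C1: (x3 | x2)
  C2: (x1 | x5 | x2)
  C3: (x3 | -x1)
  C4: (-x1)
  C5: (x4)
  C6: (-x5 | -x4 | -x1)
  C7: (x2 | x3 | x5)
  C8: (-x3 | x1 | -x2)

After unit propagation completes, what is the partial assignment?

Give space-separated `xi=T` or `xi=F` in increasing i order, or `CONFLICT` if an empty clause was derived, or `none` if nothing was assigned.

Answer: x1=F x4=T

Derivation:
unit clause [-1] forces x1=F; simplify:
  drop 1 from [1, 5, 2] -> [5, 2]
  drop 1 from [-3, 1, -2] -> [-3, -2]
  satisfied 3 clause(s); 5 remain; assigned so far: [1]
unit clause [4] forces x4=T; simplify:
  satisfied 1 clause(s); 4 remain; assigned so far: [1, 4]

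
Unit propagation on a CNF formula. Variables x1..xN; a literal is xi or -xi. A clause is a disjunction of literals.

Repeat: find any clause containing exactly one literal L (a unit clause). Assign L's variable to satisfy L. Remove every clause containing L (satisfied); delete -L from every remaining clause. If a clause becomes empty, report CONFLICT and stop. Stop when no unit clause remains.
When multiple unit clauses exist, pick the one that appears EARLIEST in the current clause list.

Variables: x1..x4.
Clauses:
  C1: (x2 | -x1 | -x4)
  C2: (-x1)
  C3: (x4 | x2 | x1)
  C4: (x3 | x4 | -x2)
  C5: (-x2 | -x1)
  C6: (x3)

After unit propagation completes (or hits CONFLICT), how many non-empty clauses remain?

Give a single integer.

unit clause [-1] forces x1=F; simplify:
  drop 1 from [4, 2, 1] -> [4, 2]
  satisfied 3 clause(s); 3 remain; assigned so far: [1]
unit clause [3] forces x3=T; simplify:
  satisfied 2 clause(s); 1 remain; assigned so far: [1, 3]

Answer: 1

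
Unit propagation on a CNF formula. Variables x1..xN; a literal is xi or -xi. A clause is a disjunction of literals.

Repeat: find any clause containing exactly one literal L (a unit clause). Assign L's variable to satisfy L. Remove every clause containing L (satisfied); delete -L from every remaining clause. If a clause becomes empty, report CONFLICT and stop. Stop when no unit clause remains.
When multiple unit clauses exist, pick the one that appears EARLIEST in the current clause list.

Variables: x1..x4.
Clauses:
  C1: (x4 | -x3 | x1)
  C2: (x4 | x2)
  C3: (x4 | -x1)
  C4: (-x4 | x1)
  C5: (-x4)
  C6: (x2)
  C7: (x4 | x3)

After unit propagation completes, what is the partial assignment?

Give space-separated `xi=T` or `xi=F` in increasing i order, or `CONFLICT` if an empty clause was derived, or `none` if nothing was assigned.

unit clause [-4] forces x4=F; simplify:
  drop 4 from [4, -3, 1] -> [-3, 1]
  drop 4 from [4, 2] -> [2]
  drop 4 from [4, -1] -> [-1]
  drop 4 from [4, 3] -> [3]
  satisfied 2 clause(s); 5 remain; assigned so far: [4]
unit clause [2] forces x2=T; simplify:
  satisfied 2 clause(s); 3 remain; assigned so far: [2, 4]
unit clause [-1] forces x1=F; simplify:
  drop 1 from [-3, 1] -> [-3]
  satisfied 1 clause(s); 2 remain; assigned so far: [1, 2, 4]
unit clause [-3] forces x3=F; simplify:
  drop 3 from [3] -> [] (empty!)
  satisfied 1 clause(s); 1 remain; assigned so far: [1, 2, 3, 4]
CONFLICT (empty clause)

Answer: CONFLICT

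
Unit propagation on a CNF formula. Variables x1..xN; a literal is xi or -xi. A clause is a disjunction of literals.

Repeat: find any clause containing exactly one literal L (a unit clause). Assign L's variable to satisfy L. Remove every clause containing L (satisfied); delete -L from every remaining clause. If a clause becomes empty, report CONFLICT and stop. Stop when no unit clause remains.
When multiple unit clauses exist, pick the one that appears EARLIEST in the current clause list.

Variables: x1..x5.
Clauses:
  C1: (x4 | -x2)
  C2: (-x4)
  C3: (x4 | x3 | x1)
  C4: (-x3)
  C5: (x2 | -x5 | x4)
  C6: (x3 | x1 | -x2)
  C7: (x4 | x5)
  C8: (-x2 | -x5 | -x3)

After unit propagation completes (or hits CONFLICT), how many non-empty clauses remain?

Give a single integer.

Answer: 0

Derivation:
unit clause [-4] forces x4=F; simplify:
  drop 4 from [4, -2] -> [-2]
  drop 4 from [4, 3, 1] -> [3, 1]
  drop 4 from [2, -5, 4] -> [2, -5]
  drop 4 from [4, 5] -> [5]
  satisfied 1 clause(s); 7 remain; assigned so far: [4]
unit clause [-2] forces x2=F; simplify:
  drop 2 from [2, -5] -> [-5]
  satisfied 3 clause(s); 4 remain; assigned so far: [2, 4]
unit clause [-3] forces x3=F; simplify:
  drop 3 from [3, 1] -> [1]
  satisfied 1 clause(s); 3 remain; assigned so far: [2, 3, 4]
unit clause [1] forces x1=T; simplify:
  satisfied 1 clause(s); 2 remain; assigned so far: [1, 2, 3, 4]
unit clause [-5] forces x5=F; simplify:
  drop 5 from [5] -> [] (empty!)
  satisfied 1 clause(s); 1 remain; assigned so far: [1, 2, 3, 4, 5]
CONFLICT (empty clause)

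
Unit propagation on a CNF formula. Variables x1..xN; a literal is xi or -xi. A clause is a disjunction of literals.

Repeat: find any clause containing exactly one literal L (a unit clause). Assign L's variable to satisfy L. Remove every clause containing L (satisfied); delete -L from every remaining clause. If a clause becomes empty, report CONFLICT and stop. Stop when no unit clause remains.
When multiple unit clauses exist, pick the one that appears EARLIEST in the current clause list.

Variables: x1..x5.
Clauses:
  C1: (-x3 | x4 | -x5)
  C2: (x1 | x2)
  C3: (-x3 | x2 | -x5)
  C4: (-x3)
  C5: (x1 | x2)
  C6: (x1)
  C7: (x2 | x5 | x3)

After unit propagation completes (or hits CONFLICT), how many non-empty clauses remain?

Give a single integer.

Answer: 1

Derivation:
unit clause [-3] forces x3=F; simplify:
  drop 3 from [2, 5, 3] -> [2, 5]
  satisfied 3 clause(s); 4 remain; assigned so far: [3]
unit clause [1] forces x1=T; simplify:
  satisfied 3 clause(s); 1 remain; assigned so far: [1, 3]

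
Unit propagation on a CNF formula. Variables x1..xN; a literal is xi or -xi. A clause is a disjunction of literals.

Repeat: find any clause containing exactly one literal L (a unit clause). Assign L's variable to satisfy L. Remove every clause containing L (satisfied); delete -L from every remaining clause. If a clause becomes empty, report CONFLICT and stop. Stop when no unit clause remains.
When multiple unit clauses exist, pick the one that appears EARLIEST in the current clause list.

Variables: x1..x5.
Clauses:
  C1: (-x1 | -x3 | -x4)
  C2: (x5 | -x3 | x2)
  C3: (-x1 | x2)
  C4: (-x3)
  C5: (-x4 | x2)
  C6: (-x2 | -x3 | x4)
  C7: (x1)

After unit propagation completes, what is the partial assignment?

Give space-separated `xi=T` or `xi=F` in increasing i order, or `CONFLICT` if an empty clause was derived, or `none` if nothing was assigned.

unit clause [-3] forces x3=F; simplify:
  satisfied 4 clause(s); 3 remain; assigned so far: [3]
unit clause [1] forces x1=T; simplify:
  drop -1 from [-1, 2] -> [2]
  satisfied 1 clause(s); 2 remain; assigned so far: [1, 3]
unit clause [2] forces x2=T; simplify:
  satisfied 2 clause(s); 0 remain; assigned so far: [1, 2, 3]

Answer: x1=T x2=T x3=F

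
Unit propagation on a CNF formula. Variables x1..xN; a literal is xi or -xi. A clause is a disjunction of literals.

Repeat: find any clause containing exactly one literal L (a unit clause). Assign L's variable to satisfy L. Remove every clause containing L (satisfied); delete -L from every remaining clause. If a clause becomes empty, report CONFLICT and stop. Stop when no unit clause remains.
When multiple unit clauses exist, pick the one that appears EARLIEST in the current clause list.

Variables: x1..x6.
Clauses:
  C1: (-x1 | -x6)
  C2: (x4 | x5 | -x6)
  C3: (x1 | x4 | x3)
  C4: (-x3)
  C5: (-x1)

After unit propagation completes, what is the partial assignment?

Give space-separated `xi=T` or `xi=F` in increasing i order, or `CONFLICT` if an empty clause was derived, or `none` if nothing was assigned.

unit clause [-3] forces x3=F; simplify:
  drop 3 from [1, 4, 3] -> [1, 4]
  satisfied 1 clause(s); 4 remain; assigned so far: [3]
unit clause [-1] forces x1=F; simplify:
  drop 1 from [1, 4] -> [4]
  satisfied 2 clause(s); 2 remain; assigned so far: [1, 3]
unit clause [4] forces x4=T; simplify:
  satisfied 2 clause(s); 0 remain; assigned so far: [1, 3, 4]

Answer: x1=F x3=F x4=T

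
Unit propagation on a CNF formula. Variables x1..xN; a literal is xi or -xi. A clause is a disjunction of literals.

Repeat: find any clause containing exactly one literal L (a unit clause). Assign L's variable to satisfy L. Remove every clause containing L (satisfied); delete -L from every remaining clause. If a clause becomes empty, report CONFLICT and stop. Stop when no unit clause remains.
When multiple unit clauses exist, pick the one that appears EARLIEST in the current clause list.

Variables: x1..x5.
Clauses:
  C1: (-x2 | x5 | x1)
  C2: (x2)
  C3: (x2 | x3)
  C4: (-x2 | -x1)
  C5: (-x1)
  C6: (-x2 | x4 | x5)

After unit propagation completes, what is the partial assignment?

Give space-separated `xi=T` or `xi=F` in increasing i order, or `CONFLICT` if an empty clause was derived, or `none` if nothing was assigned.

Answer: x1=F x2=T x5=T

Derivation:
unit clause [2] forces x2=T; simplify:
  drop -2 from [-2, 5, 1] -> [5, 1]
  drop -2 from [-2, -1] -> [-1]
  drop -2 from [-2, 4, 5] -> [4, 5]
  satisfied 2 clause(s); 4 remain; assigned so far: [2]
unit clause [-1] forces x1=F; simplify:
  drop 1 from [5, 1] -> [5]
  satisfied 2 clause(s); 2 remain; assigned so far: [1, 2]
unit clause [5] forces x5=T; simplify:
  satisfied 2 clause(s); 0 remain; assigned so far: [1, 2, 5]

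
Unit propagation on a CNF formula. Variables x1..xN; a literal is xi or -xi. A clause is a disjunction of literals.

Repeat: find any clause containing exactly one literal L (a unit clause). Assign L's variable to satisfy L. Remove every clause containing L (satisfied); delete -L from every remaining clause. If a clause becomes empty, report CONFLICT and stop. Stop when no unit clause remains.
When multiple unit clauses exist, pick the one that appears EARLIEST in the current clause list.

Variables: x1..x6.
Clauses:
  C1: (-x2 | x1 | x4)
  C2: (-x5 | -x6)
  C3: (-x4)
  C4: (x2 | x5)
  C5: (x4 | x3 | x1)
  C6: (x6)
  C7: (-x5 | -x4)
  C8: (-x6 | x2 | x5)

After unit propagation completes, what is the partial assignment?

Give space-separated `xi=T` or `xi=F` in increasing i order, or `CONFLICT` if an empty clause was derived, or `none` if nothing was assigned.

unit clause [-4] forces x4=F; simplify:
  drop 4 from [-2, 1, 4] -> [-2, 1]
  drop 4 from [4, 3, 1] -> [3, 1]
  satisfied 2 clause(s); 6 remain; assigned so far: [4]
unit clause [6] forces x6=T; simplify:
  drop -6 from [-5, -6] -> [-5]
  drop -6 from [-6, 2, 5] -> [2, 5]
  satisfied 1 clause(s); 5 remain; assigned so far: [4, 6]
unit clause [-5] forces x5=F; simplify:
  drop 5 from [2, 5] -> [2]
  drop 5 from [2, 5] -> [2]
  satisfied 1 clause(s); 4 remain; assigned so far: [4, 5, 6]
unit clause [2] forces x2=T; simplify:
  drop -2 from [-2, 1] -> [1]
  satisfied 2 clause(s); 2 remain; assigned so far: [2, 4, 5, 6]
unit clause [1] forces x1=T; simplify:
  satisfied 2 clause(s); 0 remain; assigned so far: [1, 2, 4, 5, 6]

Answer: x1=T x2=T x4=F x5=F x6=T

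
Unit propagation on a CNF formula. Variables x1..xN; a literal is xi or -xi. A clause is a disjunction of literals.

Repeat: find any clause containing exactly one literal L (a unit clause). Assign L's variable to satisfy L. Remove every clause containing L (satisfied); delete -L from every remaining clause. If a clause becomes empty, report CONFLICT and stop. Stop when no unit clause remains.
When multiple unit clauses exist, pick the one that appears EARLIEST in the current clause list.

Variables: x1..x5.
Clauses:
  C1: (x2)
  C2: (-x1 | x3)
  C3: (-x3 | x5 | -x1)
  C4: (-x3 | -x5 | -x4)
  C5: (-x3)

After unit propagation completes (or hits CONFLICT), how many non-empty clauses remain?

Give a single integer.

unit clause [2] forces x2=T; simplify:
  satisfied 1 clause(s); 4 remain; assigned so far: [2]
unit clause [-3] forces x3=F; simplify:
  drop 3 from [-1, 3] -> [-1]
  satisfied 3 clause(s); 1 remain; assigned so far: [2, 3]
unit clause [-1] forces x1=F; simplify:
  satisfied 1 clause(s); 0 remain; assigned so far: [1, 2, 3]

Answer: 0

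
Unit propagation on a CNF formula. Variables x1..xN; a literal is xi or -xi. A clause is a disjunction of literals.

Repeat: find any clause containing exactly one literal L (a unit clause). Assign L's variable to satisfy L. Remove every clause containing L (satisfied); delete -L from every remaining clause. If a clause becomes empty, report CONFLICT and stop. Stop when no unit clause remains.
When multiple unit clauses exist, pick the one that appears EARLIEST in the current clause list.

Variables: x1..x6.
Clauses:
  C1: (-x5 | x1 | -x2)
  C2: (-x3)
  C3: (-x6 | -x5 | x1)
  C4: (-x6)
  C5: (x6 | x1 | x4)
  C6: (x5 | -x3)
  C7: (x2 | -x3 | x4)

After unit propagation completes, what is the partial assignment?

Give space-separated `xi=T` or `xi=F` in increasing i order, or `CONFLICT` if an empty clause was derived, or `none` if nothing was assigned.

Answer: x3=F x6=F

Derivation:
unit clause [-3] forces x3=F; simplify:
  satisfied 3 clause(s); 4 remain; assigned so far: [3]
unit clause [-6] forces x6=F; simplify:
  drop 6 from [6, 1, 4] -> [1, 4]
  satisfied 2 clause(s); 2 remain; assigned so far: [3, 6]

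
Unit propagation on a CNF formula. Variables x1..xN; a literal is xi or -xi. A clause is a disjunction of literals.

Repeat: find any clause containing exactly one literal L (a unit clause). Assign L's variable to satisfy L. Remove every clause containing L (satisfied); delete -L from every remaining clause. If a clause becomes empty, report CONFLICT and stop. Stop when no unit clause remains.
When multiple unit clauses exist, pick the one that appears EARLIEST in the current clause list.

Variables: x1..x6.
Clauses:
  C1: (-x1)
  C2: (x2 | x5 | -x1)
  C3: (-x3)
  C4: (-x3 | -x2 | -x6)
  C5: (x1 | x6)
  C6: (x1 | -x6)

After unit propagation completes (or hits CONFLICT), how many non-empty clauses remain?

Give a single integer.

unit clause [-1] forces x1=F; simplify:
  drop 1 from [1, 6] -> [6]
  drop 1 from [1, -6] -> [-6]
  satisfied 2 clause(s); 4 remain; assigned so far: [1]
unit clause [-3] forces x3=F; simplify:
  satisfied 2 clause(s); 2 remain; assigned so far: [1, 3]
unit clause [6] forces x6=T; simplify:
  drop -6 from [-6] -> [] (empty!)
  satisfied 1 clause(s); 1 remain; assigned so far: [1, 3, 6]
CONFLICT (empty clause)

Answer: 0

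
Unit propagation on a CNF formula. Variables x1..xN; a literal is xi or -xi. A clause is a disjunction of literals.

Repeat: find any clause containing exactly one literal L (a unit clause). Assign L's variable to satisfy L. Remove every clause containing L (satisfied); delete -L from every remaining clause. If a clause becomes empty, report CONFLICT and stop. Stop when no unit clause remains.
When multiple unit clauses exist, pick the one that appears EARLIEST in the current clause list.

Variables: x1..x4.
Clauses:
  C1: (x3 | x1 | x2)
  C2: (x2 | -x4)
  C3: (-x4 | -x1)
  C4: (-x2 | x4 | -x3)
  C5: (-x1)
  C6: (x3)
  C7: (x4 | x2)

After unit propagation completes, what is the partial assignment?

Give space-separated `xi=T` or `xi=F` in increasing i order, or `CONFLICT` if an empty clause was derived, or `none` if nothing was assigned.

unit clause [-1] forces x1=F; simplify:
  drop 1 from [3, 1, 2] -> [3, 2]
  satisfied 2 clause(s); 5 remain; assigned so far: [1]
unit clause [3] forces x3=T; simplify:
  drop -3 from [-2, 4, -3] -> [-2, 4]
  satisfied 2 clause(s); 3 remain; assigned so far: [1, 3]

Answer: x1=F x3=T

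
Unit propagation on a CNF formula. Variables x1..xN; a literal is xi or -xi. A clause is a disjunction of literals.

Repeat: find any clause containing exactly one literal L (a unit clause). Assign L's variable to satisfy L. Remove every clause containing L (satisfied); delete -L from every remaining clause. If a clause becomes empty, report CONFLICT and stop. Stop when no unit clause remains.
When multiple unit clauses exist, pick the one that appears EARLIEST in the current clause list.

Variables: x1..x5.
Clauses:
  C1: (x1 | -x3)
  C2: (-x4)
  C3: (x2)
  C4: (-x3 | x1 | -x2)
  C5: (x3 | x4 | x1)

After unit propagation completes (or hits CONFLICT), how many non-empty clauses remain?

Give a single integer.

Answer: 3

Derivation:
unit clause [-4] forces x4=F; simplify:
  drop 4 from [3, 4, 1] -> [3, 1]
  satisfied 1 clause(s); 4 remain; assigned so far: [4]
unit clause [2] forces x2=T; simplify:
  drop -2 from [-3, 1, -2] -> [-3, 1]
  satisfied 1 clause(s); 3 remain; assigned so far: [2, 4]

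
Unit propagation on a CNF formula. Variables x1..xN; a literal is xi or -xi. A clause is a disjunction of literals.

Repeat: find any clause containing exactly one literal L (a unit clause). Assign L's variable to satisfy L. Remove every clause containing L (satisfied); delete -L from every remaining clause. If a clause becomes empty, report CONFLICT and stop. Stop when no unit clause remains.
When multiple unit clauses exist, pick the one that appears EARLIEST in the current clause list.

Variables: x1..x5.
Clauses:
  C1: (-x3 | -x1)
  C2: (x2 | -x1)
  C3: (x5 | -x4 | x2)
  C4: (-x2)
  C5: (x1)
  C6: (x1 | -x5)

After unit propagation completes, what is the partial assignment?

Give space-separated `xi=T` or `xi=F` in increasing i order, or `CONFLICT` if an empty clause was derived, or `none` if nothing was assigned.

Answer: CONFLICT

Derivation:
unit clause [-2] forces x2=F; simplify:
  drop 2 from [2, -1] -> [-1]
  drop 2 from [5, -4, 2] -> [5, -4]
  satisfied 1 clause(s); 5 remain; assigned so far: [2]
unit clause [-1] forces x1=F; simplify:
  drop 1 from [1] -> [] (empty!)
  drop 1 from [1, -5] -> [-5]
  satisfied 2 clause(s); 3 remain; assigned so far: [1, 2]
CONFLICT (empty clause)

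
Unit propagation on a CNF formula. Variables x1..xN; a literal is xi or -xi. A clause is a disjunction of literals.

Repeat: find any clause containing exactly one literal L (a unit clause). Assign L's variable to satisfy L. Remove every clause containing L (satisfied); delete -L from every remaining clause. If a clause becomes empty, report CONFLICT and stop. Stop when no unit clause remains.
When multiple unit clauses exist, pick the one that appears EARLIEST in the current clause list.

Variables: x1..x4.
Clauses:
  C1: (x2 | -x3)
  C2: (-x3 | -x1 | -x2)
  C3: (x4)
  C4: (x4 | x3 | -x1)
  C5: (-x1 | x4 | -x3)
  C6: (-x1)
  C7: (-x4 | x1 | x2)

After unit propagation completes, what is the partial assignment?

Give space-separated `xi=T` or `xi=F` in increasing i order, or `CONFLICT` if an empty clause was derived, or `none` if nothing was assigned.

Answer: x1=F x2=T x4=T

Derivation:
unit clause [4] forces x4=T; simplify:
  drop -4 from [-4, 1, 2] -> [1, 2]
  satisfied 3 clause(s); 4 remain; assigned so far: [4]
unit clause [-1] forces x1=F; simplify:
  drop 1 from [1, 2] -> [2]
  satisfied 2 clause(s); 2 remain; assigned so far: [1, 4]
unit clause [2] forces x2=T; simplify:
  satisfied 2 clause(s); 0 remain; assigned so far: [1, 2, 4]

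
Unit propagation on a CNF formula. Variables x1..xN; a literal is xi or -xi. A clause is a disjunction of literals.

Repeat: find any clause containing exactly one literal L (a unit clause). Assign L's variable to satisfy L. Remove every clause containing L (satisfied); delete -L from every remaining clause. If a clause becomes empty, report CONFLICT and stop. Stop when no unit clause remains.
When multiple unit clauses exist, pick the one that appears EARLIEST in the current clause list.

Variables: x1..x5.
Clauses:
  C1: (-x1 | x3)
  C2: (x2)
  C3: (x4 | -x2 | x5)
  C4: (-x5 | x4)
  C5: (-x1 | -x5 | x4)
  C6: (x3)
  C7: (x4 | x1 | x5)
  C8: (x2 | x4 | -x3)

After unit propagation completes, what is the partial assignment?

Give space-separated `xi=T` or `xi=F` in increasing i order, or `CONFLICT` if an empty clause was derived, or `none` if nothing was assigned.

unit clause [2] forces x2=T; simplify:
  drop -2 from [4, -2, 5] -> [4, 5]
  satisfied 2 clause(s); 6 remain; assigned so far: [2]
unit clause [3] forces x3=T; simplify:
  satisfied 2 clause(s); 4 remain; assigned so far: [2, 3]

Answer: x2=T x3=T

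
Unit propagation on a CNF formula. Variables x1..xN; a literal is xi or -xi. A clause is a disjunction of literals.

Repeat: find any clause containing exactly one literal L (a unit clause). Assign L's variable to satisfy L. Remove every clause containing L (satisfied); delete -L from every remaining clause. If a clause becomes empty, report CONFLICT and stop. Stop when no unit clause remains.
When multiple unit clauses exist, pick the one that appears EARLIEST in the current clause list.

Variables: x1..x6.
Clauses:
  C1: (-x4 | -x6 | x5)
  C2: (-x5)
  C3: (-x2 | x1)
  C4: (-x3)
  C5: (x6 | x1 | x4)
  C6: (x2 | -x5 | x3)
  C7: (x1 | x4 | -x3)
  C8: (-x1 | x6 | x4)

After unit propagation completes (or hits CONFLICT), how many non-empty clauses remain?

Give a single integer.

unit clause [-5] forces x5=F; simplify:
  drop 5 from [-4, -6, 5] -> [-4, -6]
  satisfied 2 clause(s); 6 remain; assigned so far: [5]
unit clause [-3] forces x3=F; simplify:
  satisfied 2 clause(s); 4 remain; assigned so far: [3, 5]

Answer: 4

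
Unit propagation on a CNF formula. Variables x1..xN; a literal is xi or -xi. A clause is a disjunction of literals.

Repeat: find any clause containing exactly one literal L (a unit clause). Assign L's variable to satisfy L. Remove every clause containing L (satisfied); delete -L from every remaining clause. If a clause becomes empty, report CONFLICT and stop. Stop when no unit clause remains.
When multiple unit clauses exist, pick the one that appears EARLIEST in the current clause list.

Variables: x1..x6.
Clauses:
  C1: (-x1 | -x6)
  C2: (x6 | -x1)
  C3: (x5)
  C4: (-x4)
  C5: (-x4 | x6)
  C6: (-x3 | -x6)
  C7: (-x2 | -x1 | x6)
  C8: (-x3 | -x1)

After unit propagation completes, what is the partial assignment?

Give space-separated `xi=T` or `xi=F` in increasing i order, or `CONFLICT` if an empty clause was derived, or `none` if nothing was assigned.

Answer: x4=F x5=T

Derivation:
unit clause [5] forces x5=T; simplify:
  satisfied 1 clause(s); 7 remain; assigned so far: [5]
unit clause [-4] forces x4=F; simplify:
  satisfied 2 clause(s); 5 remain; assigned so far: [4, 5]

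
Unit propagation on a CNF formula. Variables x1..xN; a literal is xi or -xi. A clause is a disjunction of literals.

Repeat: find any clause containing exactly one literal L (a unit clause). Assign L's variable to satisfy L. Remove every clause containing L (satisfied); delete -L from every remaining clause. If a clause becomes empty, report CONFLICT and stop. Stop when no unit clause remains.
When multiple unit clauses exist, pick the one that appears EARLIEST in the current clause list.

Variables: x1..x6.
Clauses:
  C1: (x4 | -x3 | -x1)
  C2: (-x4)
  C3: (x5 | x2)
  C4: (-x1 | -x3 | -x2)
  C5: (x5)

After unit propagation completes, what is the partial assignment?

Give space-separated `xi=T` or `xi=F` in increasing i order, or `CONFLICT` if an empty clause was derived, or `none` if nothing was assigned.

Answer: x4=F x5=T

Derivation:
unit clause [-4] forces x4=F; simplify:
  drop 4 from [4, -3, -1] -> [-3, -1]
  satisfied 1 clause(s); 4 remain; assigned so far: [4]
unit clause [5] forces x5=T; simplify:
  satisfied 2 clause(s); 2 remain; assigned so far: [4, 5]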